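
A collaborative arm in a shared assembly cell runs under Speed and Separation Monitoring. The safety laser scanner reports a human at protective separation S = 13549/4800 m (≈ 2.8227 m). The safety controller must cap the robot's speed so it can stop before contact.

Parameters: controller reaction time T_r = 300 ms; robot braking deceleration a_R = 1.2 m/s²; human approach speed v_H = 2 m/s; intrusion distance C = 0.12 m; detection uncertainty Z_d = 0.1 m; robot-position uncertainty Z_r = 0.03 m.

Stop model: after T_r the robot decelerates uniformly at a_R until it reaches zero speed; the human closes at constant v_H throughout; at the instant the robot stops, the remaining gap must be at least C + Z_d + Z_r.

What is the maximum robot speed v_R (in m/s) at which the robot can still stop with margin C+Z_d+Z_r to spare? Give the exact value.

v_R_max = 17/20 m/s = 0.8500 m/s

quadratic (5/12)·v² + (59/30)·v + (-9469/4800) = 0
  disc = (59/30)² − 4·(5/12)·(-9469/4800) = 11449/1600 ; √disc = 107/40
  v_R = (−(59/30) + 107/40) / (2·(5/12)) = 17/20 m/s
check:
T_s = v_R/a_R = (17/20)/(6/5) = 0.7083 s
robot in T_r: 0.8500·0.3000 = 0.2550 m
robot covers 0.8500·0.7083 − ½·1.2000·0.7083² = 0.3010 m while stopping
person approaches 2.0000·(0.3000+0.7083) = 2.0167 m
residual clearance needed = 0.1200+0.1000+0.0300 = 0.2500 m
sum ≈ 0.2550+0.3010+2.0167+0.2500 ≈ 2.8227 m = S ✓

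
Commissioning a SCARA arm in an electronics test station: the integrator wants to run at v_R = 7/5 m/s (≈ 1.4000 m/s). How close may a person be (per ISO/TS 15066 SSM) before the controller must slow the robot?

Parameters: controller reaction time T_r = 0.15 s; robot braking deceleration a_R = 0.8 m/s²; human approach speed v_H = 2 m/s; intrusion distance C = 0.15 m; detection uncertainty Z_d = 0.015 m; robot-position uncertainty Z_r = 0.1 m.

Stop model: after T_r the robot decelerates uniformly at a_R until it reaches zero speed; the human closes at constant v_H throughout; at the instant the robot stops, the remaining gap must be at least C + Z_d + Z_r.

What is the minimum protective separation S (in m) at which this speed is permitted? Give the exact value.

T_s = v_R/a_R = (7/5)/(4/5) = 1.7500 s
reaction-phase robot travel = 1.4000·0.1500 = 0.2100 m
robot covers 1.4000·1.7500 − ½·0.8000·1.7500² = 1.2250 m while stopping
human closes 2.0000·1.9000 = 3.8000 m
C+Z_d+Z_r = 0.1500+0.0150+0.1000 = 0.2650 m
S_min ≈ 0.2100+1.2250+3.8000+0.2650  ⇒  S_min = 11/2 m

S_min = 11/2 m = 5.5000 m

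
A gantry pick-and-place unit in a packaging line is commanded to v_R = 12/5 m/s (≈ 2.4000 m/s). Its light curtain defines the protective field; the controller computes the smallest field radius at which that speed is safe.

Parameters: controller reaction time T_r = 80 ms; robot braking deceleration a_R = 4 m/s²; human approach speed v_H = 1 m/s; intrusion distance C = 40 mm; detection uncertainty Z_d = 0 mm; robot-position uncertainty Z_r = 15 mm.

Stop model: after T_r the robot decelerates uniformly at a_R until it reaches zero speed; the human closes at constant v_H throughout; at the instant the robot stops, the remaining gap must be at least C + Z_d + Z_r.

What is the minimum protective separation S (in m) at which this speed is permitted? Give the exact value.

S_min = 1647/1000 m = 1.6470 m

braking lasts T_s = (12/5)/4 = 0.6000 s
reaction-phase robot travel = 2.4000·0.0800 = 0.1920 m
braking distance = 2.4000²/(2·4.0000) = 0.7200 m
human closes 1.0000·0.6800 = 0.6800 m
residual clearance needed = 0.0400+0.0000+0.0150 = 0.0550 m
S_min ≈ 0.1920+0.7200+0.6800+0.0550  ⇒  S_min = 1647/1000 m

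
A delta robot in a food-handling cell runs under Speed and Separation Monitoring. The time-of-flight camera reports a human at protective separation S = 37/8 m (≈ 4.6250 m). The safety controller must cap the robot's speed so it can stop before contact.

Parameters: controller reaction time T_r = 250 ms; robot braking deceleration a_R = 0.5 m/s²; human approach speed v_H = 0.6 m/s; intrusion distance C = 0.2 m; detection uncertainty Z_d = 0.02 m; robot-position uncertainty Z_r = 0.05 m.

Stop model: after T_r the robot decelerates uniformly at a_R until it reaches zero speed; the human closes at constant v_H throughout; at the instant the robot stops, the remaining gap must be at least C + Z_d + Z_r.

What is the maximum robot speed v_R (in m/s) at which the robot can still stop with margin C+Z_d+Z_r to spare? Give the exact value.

at the boundary: (1)·v² + (29/20)·v + (-841/200) = 0
  disc = (29/20)² − 4·(1)·(-841/200) = 7569/400 ; √disc = 87/20
  v_R = (−(29/20) + 87/20) / (2·(1)) = 29/20 m/s
check:
stop time T_s = (29/20)/(1/2) = 2.9000 s
robot in T_r: 1.4500·0.2500 = 0.3625 m
robot covers 1.4500·2.9000 − ½·0.5000·2.9000² = 2.1025 m while stopping
human closes 0.6000·3.1500 = 1.8900 m
margins: 0.2000+0.0200+0.0500 = 0.2700 m
sum ≈ 0.3625+2.1025+1.8900+0.2700 ≈ 4.6250 m = S ✓

v_R_max = 29/20 m/s = 1.4500 m/s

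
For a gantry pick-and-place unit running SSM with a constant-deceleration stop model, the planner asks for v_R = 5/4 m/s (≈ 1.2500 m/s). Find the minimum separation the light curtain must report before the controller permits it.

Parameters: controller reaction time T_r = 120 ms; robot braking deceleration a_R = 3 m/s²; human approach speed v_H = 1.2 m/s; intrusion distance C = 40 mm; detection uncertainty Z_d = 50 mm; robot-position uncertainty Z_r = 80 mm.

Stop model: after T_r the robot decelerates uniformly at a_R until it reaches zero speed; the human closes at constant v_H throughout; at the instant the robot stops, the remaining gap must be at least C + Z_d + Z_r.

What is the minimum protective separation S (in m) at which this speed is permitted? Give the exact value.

stop time T_s = (5/4)/3 = 0.4167 s
robot covers v_R·T_r = 1.2500·0.1200 = 0.1500 m before braking
robot covers 1.2500·0.4167 − ½·3.0000·0.4167² = 0.2604 m while stopping
person approaches 1.2000·(0.1200+0.4167) = 0.6440 m
residual clearance needed = 0.0400+0.0500+0.0800 = 0.1700 m
S_min ≈ 0.1500+0.2604+0.6440+0.1700  ⇒  S_min = 14693/12000 m

S_min = 14693/12000 m = 1.2244 m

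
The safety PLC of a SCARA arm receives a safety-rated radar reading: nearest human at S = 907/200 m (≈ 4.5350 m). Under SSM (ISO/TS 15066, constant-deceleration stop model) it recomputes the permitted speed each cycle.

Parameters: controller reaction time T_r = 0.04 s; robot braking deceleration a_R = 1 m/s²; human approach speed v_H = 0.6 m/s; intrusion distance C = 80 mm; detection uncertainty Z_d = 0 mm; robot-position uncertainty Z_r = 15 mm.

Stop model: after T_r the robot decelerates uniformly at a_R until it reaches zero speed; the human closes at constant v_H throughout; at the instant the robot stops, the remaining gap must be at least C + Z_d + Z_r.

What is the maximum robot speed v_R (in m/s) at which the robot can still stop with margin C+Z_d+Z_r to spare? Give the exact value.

quadratic (1/2)·v² + (16/25)·v + (-552/125) = 0
  disc = (16/25)² − 4·(1/2)·(-552/125) = 5776/625 ; √disc = 76/25
  v_R = (−(16/25) + 76/25) / (2·(1/2)) = 12/5 m/s
check:
T_s = v_R/a_R = (12/5)/1 = 2.4000 s
robot covers v_R·T_r = 2.4000·0.0400 = 0.0960 m before braking
robot covers 2.4000·2.4000 − ½·1.0000·2.4000² = 2.8800 m while stopping
human closes 0.6000·2.4400 = 1.4640 m
margins: 0.0800+0.0000+0.0150 = 0.0950 m
sum ≈ 0.0960+2.8800+1.4640+0.0950 ≈ 4.5350 m = S ✓

v_R_max = 12/5 m/s = 2.4000 m/s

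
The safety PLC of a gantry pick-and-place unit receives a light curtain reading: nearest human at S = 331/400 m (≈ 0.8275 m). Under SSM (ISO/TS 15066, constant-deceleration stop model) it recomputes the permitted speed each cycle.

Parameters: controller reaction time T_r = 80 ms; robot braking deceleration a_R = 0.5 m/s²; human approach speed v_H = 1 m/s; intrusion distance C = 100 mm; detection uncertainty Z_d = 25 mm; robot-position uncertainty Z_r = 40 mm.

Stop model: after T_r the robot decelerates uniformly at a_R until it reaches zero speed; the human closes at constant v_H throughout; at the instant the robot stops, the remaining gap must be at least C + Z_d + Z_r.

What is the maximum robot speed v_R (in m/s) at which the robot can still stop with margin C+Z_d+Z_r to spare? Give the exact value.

at the boundary: (1)·v² + (52/25)·v + (-233/400) = 0
  disc = (52/25)² − 4·(1)·(-233/400) = 16641/2500 ; √disc = 129/50
  v_R = (−(52/25) + 129/50) / (2·(1)) = 1/4 m/s
check:
stop time T_s = (1/4)/(1/2) = 0.5000 s
robot in T_r: 0.2500·0.0800 = 0.0200 m
robot covers 0.2500·0.5000 − ½·0.5000·0.5000² = 0.0625 m while stopping
human over T_r+T_s: 1.0000·(0.0800+0.5000) = 0.5800 m
residual clearance needed = 0.1000+0.0250+0.0400 = 0.1650 m
sum ≈ 0.0200+0.0625+0.5800+0.1650 ≈ 0.8275 m = S ✓

v_R_max = 1/4 m/s = 0.2500 m/s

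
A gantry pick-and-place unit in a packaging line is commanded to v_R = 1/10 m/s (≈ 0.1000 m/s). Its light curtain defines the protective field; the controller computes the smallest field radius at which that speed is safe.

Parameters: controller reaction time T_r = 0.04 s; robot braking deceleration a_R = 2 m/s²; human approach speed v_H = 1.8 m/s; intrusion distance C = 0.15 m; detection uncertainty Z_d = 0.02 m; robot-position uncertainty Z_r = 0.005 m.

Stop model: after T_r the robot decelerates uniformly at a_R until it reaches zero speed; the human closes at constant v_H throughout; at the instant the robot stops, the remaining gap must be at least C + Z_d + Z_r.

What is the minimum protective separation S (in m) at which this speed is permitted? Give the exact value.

braking lasts T_s = (1/10)/2 = 0.0500 s
robot in T_r: 0.1000·0.0400 = 0.0040 m
braking distance = 0.1000²/(2·2.0000) = 0.0025 m
person approaches 1.8000·(0.0400+0.0500) = 0.1620 m
margins: 0.1500+0.0200+0.0050 = 0.1750 m
S_min ≈ 0.0040+0.0025+0.1620+0.1750  ⇒  S_min = 687/2000 m

S_min = 687/2000 m = 0.3435 m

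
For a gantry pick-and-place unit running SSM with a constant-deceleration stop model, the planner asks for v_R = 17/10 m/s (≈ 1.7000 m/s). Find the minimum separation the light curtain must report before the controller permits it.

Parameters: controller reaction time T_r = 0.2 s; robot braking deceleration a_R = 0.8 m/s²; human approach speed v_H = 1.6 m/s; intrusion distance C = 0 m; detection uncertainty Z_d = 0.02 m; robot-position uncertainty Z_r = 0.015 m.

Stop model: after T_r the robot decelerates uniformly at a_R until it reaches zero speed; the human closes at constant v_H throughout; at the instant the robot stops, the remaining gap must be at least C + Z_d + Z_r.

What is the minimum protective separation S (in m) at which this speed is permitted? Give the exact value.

stop time T_s = (17/10)/(4/5) = 2.1250 s
reaction-phase robot travel = 1.7000·0.2000 = 0.3400 m
robot under decel: 1.7000²/(2·0.8000) = 1.8062 m
human closes 1.6000·2.3250 = 3.7200 m
residual clearance needed = 0.0000+0.0200+0.0150 = 0.0350 m
S_min ≈ 0.3400+1.8062+3.7200+0.0350  ⇒  S_min = 4721/800 m

S_min = 4721/800 m = 5.9013 m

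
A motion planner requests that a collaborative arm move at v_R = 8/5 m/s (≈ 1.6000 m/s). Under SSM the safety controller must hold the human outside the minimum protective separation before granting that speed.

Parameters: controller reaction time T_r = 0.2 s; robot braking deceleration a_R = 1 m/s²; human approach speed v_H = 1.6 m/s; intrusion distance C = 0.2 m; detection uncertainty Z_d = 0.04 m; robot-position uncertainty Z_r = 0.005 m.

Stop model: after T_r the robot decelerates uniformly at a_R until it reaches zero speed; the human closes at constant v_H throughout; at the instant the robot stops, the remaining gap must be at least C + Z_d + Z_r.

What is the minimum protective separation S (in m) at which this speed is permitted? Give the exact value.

S_min = 189/40 m = 4.7250 m

stop time T_s = (8/5)/1 = 1.6000 s
robot covers v_R·T_r = 1.6000·0.2000 = 0.3200 m before braking
braking distance = 1.6000²/(2·1.0000) = 1.2800 m
person approaches 1.6000·(0.2000+1.6000) = 2.8800 m
C+Z_d+Z_r = 0.2000+0.0400+0.0050 = 0.2450 m
S_min ≈ 0.3200+1.2800+2.8800+0.2450  ⇒  S_min = 189/40 m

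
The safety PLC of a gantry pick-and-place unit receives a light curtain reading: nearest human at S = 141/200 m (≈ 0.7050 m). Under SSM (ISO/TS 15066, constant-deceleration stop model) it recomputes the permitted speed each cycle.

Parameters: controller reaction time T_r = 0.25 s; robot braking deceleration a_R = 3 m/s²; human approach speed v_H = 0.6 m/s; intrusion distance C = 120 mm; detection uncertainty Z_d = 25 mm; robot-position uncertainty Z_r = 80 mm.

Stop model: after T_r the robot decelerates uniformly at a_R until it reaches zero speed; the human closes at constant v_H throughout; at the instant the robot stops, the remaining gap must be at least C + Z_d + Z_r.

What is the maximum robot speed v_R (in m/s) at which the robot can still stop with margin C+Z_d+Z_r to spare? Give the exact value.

collect terms ⇒ (1/6)·v_R² + (9/20)·v_R + (-33/100) = 0
  disc = (9/20)² − 4·(1/6)·(-33/100) = 169/400 ; √disc = 13/20
  v_R = (−(9/20) + 13/20) / (2·(1/6)) = 3/5 m/s
check:
T_s = v_R/a_R = (3/5)/3 = 0.2000 s
reaction-phase robot travel = 0.6000·0.2500 = 0.1500 m
braking distance = 0.6000²/(2·3.0000) = 0.0600 m
human over T_r+T_s: 0.6000·(0.2500+0.2000) = 0.2700 m
C+Z_d+Z_r = 0.1200+0.0250+0.0800 = 0.2250 m
sum ≈ 0.1500+0.0600+0.2700+0.2250 ≈ 0.7050 m = S ✓

v_R_max = 3/5 m/s = 0.6000 m/s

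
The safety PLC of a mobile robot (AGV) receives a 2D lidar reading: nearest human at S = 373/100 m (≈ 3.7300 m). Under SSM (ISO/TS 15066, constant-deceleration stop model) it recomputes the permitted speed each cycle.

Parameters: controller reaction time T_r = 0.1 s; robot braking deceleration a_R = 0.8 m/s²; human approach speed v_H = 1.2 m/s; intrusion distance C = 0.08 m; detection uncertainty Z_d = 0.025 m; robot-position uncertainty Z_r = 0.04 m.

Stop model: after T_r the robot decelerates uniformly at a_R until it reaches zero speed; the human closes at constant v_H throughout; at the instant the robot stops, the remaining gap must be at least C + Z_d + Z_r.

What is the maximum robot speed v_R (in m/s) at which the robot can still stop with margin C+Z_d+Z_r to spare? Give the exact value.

quadratic (5/8)·v² + (8/5)·v + (-693/200) = 0
  disc = (8/5)² − 4·(5/8)·(-693/200) = 4489/400 ; √disc = 67/20
  v_R = (−(8/5) + 67/20) / (2·(5/8)) = 7/5 m/s
check:
braking lasts T_s = (7/5)/(4/5) = 1.7500 s
reaction-phase robot travel = 1.4000·0.1000 = 0.1400 m
robot covers 1.4000·1.7500 − ½·0.8000·1.7500² = 1.2250 m while stopping
person approaches 1.2000·(0.1000+1.7500) = 2.2200 m
C+Z_d+Z_r = 0.0800+0.0250+0.0400 = 0.1450 m
sum ≈ 0.1400+1.2250+2.2200+0.1450 ≈ 3.7300 m = S ✓

v_R_max = 7/5 m/s = 1.4000 m/s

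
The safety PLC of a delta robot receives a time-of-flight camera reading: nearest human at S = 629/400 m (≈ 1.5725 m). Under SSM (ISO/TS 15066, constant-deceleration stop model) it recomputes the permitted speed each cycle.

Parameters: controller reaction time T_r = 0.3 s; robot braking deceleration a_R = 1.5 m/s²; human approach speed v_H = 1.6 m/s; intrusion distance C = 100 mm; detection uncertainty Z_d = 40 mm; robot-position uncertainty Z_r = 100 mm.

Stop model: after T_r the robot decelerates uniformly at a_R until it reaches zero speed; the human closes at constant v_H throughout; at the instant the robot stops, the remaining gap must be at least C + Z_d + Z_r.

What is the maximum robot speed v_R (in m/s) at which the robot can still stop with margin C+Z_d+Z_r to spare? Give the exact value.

v_R_max = 11/20 m/s = 0.5500 m/s

at the boundary: (1/3)·v² + (41/30)·v + (-341/400) = 0
  disc = (41/30)² − 4·(1/3)·(-341/400) = 676/225 ; √disc = 26/15
  v_R = (−(41/30) + 26/15) / (2·(1/3)) = 11/20 m/s
check:
stop time T_s = (11/20)/(3/2) = 0.3667 s
reaction-phase robot travel = 0.5500·0.3000 = 0.1650 m
robot covers 0.5500·0.3667 − ½·1.5000·0.3667² = 0.1008 m while stopping
human over T_r+T_s: 1.6000·(0.3000+0.3667) = 1.0667 m
residual clearance needed = 0.1000+0.0400+0.1000 = 0.2400 m
sum ≈ 0.1650+0.1008+1.0667+0.2400 ≈ 1.5725 m = S ✓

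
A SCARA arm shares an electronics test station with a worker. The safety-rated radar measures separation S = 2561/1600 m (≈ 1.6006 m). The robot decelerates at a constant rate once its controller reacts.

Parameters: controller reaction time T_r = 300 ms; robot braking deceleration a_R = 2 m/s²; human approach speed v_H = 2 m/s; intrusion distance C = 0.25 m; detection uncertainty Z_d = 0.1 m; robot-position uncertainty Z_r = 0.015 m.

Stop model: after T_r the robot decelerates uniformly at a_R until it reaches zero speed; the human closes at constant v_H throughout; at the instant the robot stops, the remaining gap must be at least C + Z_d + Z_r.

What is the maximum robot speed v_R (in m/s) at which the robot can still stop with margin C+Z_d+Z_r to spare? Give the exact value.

v_R_max = 9/20 m/s = 0.4500 m/s

quadratic (1/4)·v² + (13/10)·v + (-1017/1600) = 0
  disc = (13/10)² − 4·(1/4)·(-1017/1600) = 3721/1600 ; √disc = 61/40
  v_R = (−(13/10) + 61/40) / (2·(1/4)) = 9/20 m/s
check:
T_s = v_R/a_R = (9/20)/2 = 0.2250 s
robot covers v_R·T_r = 0.4500·0.3000 = 0.1350 m before braking
braking distance = 0.4500²/(2·2.0000) = 0.0506 m
person approaches 2.0000·(0.3000+0.2250) = 1.0500 m
margins: 0.2500+0.1000+0.0150 = 0.3650 m
sum ≈ 0.1350+0.0506+1.0500+0.3650 ≈ 1.6006 m = S ✓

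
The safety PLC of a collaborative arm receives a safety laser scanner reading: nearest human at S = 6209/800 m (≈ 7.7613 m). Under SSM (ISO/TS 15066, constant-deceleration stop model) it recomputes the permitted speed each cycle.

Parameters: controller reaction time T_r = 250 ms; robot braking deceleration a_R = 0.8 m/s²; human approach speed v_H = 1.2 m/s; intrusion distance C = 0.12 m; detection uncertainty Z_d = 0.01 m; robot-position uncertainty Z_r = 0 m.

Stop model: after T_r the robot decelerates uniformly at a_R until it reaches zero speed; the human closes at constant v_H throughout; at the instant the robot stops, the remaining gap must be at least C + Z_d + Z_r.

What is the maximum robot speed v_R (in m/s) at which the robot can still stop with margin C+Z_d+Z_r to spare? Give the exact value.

v_R_max = 23/10 m/s = 2.3000 m/s

collect terms ⇒ (5/8)·v_R² + (7/4)·v_R + (-1173/160) = 0
  disc = (7/4)² − 4·(5/8)·(-1173/160) = 1369/64 ; √disc = 37/8
  v_R = (−(7/4) + 37/8) / (2·(5/8)) = 23/10 m/s
check:
stop time T_s = (23/10)/(4/5) = 2.8750 s
robot covers v_R·T_r = 2.3000·0.2500 = 0.5750 m before braking
robot covers 2.3000·2.8750 − ½·0.8000·2.8750² = 3.3062 m while stopping
human over T_r+T_s: 1.2000·(0.2500+2.8750) = 3.7500 m
margins: 0.1200+0.0100+0.0000 = 0.1300 m
sum ≈ 0.5750+3.3062+3.7500+0.1300 ≈ 7.7613 m = S ✓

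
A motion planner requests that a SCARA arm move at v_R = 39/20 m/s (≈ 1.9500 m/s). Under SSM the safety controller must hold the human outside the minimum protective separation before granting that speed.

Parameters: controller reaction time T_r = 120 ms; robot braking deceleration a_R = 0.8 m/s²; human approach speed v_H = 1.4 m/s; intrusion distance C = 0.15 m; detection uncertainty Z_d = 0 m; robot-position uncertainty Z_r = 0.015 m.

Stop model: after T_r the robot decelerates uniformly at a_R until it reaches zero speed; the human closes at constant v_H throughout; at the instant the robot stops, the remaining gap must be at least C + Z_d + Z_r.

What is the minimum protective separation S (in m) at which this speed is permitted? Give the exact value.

S_min = 101697/16000 m = 6.3561 m

stop time T_s = (39/20)/(4/5) = 2.4375 s
reaction-phase robot travel = 1.9500·0.1200 = 0.2340 m
robot covers 1.9500·2.4375 − ½·0.8000·2.4375² = 2.3766 m while stopping
human over T_r+T_s: 1.4000·(0.1200+2.4375) = 3.5805 m
C+Z_d+Z_r = 0.1500+0.0000+0.0150 = 0.1650 m
S_min ≈ 0.2340+2.3766+3.5805+0.1650  ⇒  S_min = 101697/16000 m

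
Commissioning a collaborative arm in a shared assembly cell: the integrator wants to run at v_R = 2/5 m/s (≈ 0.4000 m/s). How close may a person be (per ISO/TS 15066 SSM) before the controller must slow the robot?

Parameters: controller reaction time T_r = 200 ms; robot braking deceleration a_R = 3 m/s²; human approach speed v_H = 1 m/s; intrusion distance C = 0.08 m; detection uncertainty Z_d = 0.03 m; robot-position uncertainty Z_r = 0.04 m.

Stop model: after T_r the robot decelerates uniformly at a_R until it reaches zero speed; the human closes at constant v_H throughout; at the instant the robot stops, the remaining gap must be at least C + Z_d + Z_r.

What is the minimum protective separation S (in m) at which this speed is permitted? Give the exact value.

braking lasts T_s = (2/5)/3 = 0.1333 s
reaction-phase robot travel = 0.4000·0.2000 = 0.0800 m
robot under decel: 0.4000²/(2·3.0000) = 0.0267 m
human over T_r+T_s: 1.0000·(0.2000+0.1333) = 0.3333 m
residual clearance needed = 0.0800+0.0300+0.0400 = 0.1500 m
S_min ≈ 0.0800+0.0267+0.3333+0.1500  ⇒  S_min = 59/100 m

S_min = 59/100 m = 0.5900 m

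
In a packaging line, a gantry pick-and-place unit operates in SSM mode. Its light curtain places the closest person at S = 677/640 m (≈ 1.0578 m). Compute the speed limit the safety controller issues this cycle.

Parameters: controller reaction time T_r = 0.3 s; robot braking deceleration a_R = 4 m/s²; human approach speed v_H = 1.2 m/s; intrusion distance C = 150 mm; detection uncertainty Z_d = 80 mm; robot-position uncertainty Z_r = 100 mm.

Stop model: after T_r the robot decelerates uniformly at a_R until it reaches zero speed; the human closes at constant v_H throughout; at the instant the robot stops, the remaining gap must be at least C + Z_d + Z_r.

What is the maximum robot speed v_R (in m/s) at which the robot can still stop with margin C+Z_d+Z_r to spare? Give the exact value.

at the boundary: (1/8)·v² + (3/5)·v + (-1177/3200) = 0
  disc = (3/5)² − 4·(1/8)·(-1177/3200) = 3481/6400 ; √disc = 59/80
  v_R = (−(3/5) + 59/80) / (2·(1/8)) = 11/20 m/s
check:
braking lasts T_s = (11/20)/4 = 0.1375 s
reaction-phase robot travel = 0.5500·0.3000 = 0.1650 m
braking distance = 0.5500²/(2·4.0000) = 0.0378 m
human over T_r+T_s: 1.2000·(0.3000+0.1375) = 0.5250 m
margins: 0.1500+0.0800+0.1000 = 0.3300 m
sum ≈ 0.1650+0.0378+0.5250+0.3300 ≈ 1.0578 m = S ✓

v_R_max = 11/20 m/s = 0.5500 m/s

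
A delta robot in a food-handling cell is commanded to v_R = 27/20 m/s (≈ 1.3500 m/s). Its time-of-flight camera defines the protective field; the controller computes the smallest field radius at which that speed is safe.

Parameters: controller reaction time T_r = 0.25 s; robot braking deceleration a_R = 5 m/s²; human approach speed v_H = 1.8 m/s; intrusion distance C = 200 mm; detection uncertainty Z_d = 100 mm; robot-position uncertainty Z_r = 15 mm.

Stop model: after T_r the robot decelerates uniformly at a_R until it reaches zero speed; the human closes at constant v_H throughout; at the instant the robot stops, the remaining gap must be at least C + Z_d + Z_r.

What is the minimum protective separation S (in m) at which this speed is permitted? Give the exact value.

S_min = 7083/4000 m = 1.7708 m

stop time T_s = (27/20)/5 = 0.2700 s
robot covers v_R·T_r = 1.3500·0.2500 = 0.3375 m before braking
robot covers 1.3500·0.2700 − ½·5.0000·0.2700² = 0.1822 m while stopping
person approaches 1.8000·(0.2500+0.2700) = 0.9360 m
residual clearance needed = 0.2000+0.1000+0.0150 = 0.3150 m
S_min ≈ 0.3375+0.1822+0.9360+0.3150  ⇒  S_min = 7083/4000 m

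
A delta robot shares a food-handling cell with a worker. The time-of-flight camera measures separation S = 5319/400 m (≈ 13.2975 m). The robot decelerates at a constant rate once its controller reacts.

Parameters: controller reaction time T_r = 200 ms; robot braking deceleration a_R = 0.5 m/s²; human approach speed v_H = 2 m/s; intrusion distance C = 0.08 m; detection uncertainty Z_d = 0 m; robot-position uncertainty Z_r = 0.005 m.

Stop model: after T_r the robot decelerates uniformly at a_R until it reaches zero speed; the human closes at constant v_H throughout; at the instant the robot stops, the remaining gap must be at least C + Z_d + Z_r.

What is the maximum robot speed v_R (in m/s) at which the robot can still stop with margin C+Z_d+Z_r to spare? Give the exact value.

collect terms ⇒ (1)·v_R² + (21/5)·v_R + (-205/16) = 0
  disc = (21/5)² − 4·(1)·(-205/16) = 6889/100 ; √disc = 83/10
  v_R = (−(21/5) + 83/10) / (2·(1)) = 41/20 m/s
check:
braking lasts T_s = (41/20)/(1/2) = 4.1000 s
robot covers v_R·T_r = 2.0500·0.2000 = 0.4100 m before braking
robot covers 2.0500·4.1000 − ½·0.5000·4.1000² = 4.2025 m while stopping
person approaches 2.0000·(0.2000+4.1000) = 8.6000 m
margins: 0.0800+0.0000+0.0050 = 0.0850 m
sum ≈ 0.4100+4.2025+8.6000+0.0850 ≈ 13.2975 m = S ✓

v_R_max = 41/20 m/s = 2.0500 m/s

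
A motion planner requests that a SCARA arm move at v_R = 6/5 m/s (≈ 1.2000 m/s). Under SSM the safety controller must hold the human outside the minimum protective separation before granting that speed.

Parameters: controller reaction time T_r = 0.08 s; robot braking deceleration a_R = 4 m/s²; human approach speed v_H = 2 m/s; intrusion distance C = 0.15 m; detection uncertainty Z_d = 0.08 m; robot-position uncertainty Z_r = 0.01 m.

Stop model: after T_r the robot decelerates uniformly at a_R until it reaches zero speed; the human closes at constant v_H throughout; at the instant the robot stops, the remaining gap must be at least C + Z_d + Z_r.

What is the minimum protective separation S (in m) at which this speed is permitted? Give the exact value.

S_min = 319/250 m = 1.2760 m

T_s = v_R/a_R = (6/5)/4 = 0.3000 s
robot in T_r: 1.2000·0.0800 = 0.0960 m
robot under decel: 1.2000²/(2·4.0000) = 0.1800 m
human closes 2.0000·0.3800 = 0.7600 m
C+Z_d+Z_r = 0.1500+0.0800+0.0100 = 0.2400 m
S_min ≈ 0.0960+0.1800+0.7600+0.2400  ⇒  S_min = 319/250 m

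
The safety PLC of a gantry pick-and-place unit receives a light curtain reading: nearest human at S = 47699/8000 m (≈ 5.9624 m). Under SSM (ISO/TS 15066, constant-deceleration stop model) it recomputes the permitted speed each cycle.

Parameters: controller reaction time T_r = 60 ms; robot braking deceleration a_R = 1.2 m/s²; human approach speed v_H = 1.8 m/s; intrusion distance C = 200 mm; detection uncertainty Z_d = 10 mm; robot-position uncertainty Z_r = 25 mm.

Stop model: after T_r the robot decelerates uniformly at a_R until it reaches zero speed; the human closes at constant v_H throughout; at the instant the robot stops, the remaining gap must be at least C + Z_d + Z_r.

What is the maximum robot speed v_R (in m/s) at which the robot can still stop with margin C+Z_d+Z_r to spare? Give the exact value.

v_R_max = 9/4 m/s = 2.2500 m/s

collect terms ⇒ (5/12)·v_R² + (39/25)·v_R + (-8991/1600) = 0
  disc = (39/25)² − 4·(5/12)·(-8991/1600) = 471969/40000 ; √disc = 687/200
  v_R = (−(39/25) + 687/200) / (2·(5/12)) = 9/4 m/s
check:
braking lasts T_s = (9/4)/(6/5) = 1.8750 s
robot in T_r: 2.2500·0.0600 = 0.1350 m
robot under decel: 2.2500²/(2·1.2000) = 2.1094 m
person approaches 1.8000·(0.0600+1.8750) = 3.4830 m
residual clearance needed = 0.2000+0.0100+0.0250 = 0.2350 m
sum ≈ 0.1350+2.1094+3.4830+0.2350 ≈ 5.9624 m = S ✓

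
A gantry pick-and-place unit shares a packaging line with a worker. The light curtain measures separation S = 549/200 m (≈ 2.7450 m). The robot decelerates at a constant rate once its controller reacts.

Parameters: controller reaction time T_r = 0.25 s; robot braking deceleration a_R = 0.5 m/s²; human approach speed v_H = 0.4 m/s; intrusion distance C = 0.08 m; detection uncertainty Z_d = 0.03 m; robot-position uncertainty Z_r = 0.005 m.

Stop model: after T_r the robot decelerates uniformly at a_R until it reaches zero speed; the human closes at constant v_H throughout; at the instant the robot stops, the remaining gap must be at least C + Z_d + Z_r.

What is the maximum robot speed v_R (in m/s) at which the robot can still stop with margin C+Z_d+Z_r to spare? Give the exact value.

v_R_max = 23/20 m/s = 1.1500 m/s

collect terms ⇒ (1)·v_R² + (21/20)·v_R + (-253/100) = 0
  disc = (21/20)² − 4·(1)·(-253/100) = 4489/400 ; √disc = 67/20
  v_R = (−(21/20) + 67/20) / (2·(1)) = 23/20 m/s
check:
T_s = v_R/a_R = (23/20)/(1/2) = 2.3000 s
robot in T_r: 1.1500·0.2500 = 0.2875 m
braking distance = 1.1500²/(2·0.5000) = 1.3225 m
human over T_r+T_s: 0.4000·(0.2500+2.3000) = 1.0200 m
C+Z_d+Z_r = 0.0800+0.0300+0.0050 = 0.1150 m
sum ≈ 0.2875+1.3225+1.0200+0.1150 ≈ 2.7450 m = S ✓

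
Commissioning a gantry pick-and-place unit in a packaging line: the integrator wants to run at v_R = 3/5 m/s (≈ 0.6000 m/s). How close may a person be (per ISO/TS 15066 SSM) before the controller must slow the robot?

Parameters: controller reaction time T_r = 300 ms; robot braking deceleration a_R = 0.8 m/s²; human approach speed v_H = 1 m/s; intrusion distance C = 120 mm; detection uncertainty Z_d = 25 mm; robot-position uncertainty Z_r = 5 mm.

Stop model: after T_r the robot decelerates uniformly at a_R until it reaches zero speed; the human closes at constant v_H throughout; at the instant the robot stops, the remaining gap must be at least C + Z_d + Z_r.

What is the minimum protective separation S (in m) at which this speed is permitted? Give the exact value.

T_s = v_R/a_R = (3/5)/(4/5) = 0.7500 s
robot covers v_R·T_r = 0.6000·0.3000 = 0.1800 m before braking
braking distance = 0.6000²/(2·0.8000) = 0.2250 m
human closes 1.0000·1.0500 = 1.0500 m
margins: 0.1200+0.0250+0.0050 = 0.1500 m
S_min ≈ 0.1800+0.2250+1.0500+0.1500  ⇒  S_min = 321/200 m

S_min = 321/200 m = 1.6050 m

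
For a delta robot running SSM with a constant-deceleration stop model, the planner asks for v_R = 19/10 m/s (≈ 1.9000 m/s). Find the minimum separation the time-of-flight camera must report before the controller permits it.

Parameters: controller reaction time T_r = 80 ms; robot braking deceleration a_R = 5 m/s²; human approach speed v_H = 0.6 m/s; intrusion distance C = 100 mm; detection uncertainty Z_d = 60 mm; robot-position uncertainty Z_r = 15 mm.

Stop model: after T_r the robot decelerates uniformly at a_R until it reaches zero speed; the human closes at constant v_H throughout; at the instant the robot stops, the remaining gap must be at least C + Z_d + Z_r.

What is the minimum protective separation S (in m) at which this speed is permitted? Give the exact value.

S_min = 241/250 m = 0.9640 m

stop time T_s = (19/10)/5 = 0.3800 s
robot in T_r: 1.9000·0.0800 = 0.1520 m
braking distance = 1.9000²/(2·5.0000) = 0.3610 m
person approaches 0.6000·(0.0800+0.3800) = 0.2760 m
margins: 0.1000+0.0600+0.0150 = 0.1750 m
S_min ≈ 0.1520+0.3610+0.2760+0.1750  ⇒  S_min = 241/250 m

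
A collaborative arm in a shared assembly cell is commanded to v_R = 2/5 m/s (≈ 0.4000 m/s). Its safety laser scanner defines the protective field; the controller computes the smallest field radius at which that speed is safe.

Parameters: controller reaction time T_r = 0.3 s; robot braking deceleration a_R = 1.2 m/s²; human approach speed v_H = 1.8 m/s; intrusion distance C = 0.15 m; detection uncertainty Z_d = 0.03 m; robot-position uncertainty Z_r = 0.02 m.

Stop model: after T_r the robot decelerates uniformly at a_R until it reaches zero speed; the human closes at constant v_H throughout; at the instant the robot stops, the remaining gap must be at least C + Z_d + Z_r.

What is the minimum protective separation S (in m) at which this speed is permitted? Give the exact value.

S_min = 229/150 m = 1.5267 m

T_s = v_R/a_R = (2/5)/(6/5) = 0.3333 s
reaction-phase robot travel = 0.4000·0.3000 = 0.1200 m
robot under decel: 0.4000²/(2·1.2000) = 0.0667 m
human closes 1.8000·0.6333 = 1.1400 m
residual clearance needed = 0.1500+0.0300+0.0200 = 0.2000 m
S_min ≈ 0.1200+0.0667+1.1400+0.2000  ⇒  S_min = 229/150 m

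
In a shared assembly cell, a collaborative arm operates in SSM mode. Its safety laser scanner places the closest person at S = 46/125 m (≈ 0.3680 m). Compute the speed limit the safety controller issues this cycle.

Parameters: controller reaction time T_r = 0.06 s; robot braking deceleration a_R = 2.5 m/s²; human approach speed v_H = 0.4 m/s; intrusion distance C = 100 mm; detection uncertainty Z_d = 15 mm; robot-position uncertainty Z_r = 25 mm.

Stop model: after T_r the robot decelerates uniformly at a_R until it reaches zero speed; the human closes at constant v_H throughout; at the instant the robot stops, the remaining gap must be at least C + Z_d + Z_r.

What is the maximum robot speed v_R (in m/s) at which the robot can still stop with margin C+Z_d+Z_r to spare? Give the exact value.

v_R_max = 3/5 m/s = 0.6000 m/s

quadratic (1/5)·v² + (11/50)·v + (-51/250) = 0
  disc = (11/50)² − 4·(1/5)·(-51/250) = 529/2500 ; √disc = 23/50
  v_R = (−(11/50) + 23/50) / (2·(1/5)) = 3/5 m/s
check:
stop time T_s = (3/5)/(5/2) = 0.2400 s
robot covers v_R·T_r = 0.6000·0.0600 = 0.0360 m before braking
robot covers 0.6000·0.2400 − ½·2.5000·0.2400² = 0.0720 m while stopping
person approaches 0.4000·(0.0600+0.2400) = 0.1200 m
C+Z_d+Z_r = 0.1000+0.0150+0.0250 = 0.1400 m
sum ≈ 0.0360+0.0720+0.1200+0.1400 ≈ 0.3680 m = S ✓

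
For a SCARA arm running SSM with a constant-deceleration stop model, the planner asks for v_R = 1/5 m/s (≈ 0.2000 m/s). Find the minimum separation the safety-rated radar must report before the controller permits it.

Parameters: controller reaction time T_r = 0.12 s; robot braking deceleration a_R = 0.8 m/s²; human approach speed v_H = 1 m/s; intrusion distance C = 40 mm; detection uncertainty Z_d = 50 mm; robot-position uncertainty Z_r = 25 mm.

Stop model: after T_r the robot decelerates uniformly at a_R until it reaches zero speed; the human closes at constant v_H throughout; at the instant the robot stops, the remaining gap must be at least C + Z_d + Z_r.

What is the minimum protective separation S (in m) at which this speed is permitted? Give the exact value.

stop time T_s = (1/5)/(4/5) = 0.2500 s
robot in T_r: 0.2000·0.1200 = 0.0240 m
braking distance = 0.2000²/(2·0.8000) = 0.0250 m
human over T_r+T_s: 1.0000·(0.1200+0.2500) = 0.3700 m
residual clearance needed = 0.0400+0.0500+0.0250 = 0.1150 m
S_min ≈ 0.0240+0.0250+0.3700+0.1150  ⇒  S_min = 267/500 m

S_min = 267/500 m = 0.5340 m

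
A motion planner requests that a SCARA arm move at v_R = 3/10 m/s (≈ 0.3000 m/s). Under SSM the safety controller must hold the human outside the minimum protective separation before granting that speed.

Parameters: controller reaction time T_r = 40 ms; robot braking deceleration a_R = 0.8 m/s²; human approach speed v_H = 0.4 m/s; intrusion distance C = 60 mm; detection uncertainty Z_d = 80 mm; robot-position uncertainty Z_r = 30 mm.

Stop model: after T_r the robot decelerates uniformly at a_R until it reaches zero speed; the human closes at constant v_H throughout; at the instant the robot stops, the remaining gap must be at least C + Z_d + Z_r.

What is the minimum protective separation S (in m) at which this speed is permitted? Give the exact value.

stop time T_s = (3/10)/(4/5) = 0.3750 s
reaction-phase robot travel = 0.3000·0.0400 = 0.0120 m
robot covers 0.3000·0.3750 − ½·0.8000·0.3750² = 0.0563 m while stopping
person approaches 0.4000·(0.0400+0.3750) = 0.1660 m
margins: 0.0600+0.0800+0.0300 = 0.1700 m
S_min ≈ 0.0120+0.0563+0.1660+0.1700  ⇒  S_min = 1617/4000 m

S_min = 1617/4000 m = 0.4042 m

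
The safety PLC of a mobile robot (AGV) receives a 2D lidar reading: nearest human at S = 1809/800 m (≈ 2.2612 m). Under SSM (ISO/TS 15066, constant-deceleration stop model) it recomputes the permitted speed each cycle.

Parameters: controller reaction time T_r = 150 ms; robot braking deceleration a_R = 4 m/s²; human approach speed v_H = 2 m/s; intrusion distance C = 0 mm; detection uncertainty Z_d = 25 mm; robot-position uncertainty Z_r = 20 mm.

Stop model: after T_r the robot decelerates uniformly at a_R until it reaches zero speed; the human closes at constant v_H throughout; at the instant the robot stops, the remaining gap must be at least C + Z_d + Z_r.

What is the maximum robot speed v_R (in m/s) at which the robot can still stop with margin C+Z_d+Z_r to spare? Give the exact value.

quadratic (1/8)·v² + (13/20)·v + (-1533/800) = 0
  disc = (13/20)² − 4·(1/8)·(-1533/800) = 2209/1600 ; √disc = 47/40
  v_R = (−(13/20) + 47/40) / (2·(1/8)) = 21/10 m/s
check:
stop time T_s = (21/10)/4 = 0.5250 s
reaction-phase robot travel = 2.1000·0.1500 = 0.3150 m
robot covers 2.1000·0.5250 − ½·4.0000·0.5250² = 0.5513 m while stopping
human closes 2.0000·0.6750 = 1.3500 m
C+Z_d+Z_r = 0.0000+0.0250+0.0200 = 0.0450 m
sum ≈ 0.3150+0.5513+1.3500+0.0450 ≈ 2.2612 m = S ✓

v_R_max = 21/10 m/s = 2.1000 m/s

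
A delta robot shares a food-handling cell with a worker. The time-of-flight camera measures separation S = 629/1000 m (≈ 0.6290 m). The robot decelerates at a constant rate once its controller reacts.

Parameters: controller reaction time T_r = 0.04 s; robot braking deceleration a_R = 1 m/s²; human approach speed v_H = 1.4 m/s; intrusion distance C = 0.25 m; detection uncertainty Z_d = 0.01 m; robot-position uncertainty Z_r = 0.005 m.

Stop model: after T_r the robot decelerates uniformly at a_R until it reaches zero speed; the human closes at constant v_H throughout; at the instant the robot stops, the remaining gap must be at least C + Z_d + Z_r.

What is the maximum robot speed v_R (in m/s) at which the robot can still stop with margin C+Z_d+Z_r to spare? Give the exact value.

v_R_max = 1/5 m/s = 0.2000 m/s

at the boundary: (1/2)·v² + (36/25)·v + (-77/250) = 0
  disc = (36/25)² − 4·(1/2)·(-77/250) = 1681/625 ; √disc = 41/25
  v_R = (−(36/25) + 41/25) / (2·(1/2)) = 1/5 m/s
check:
T_s = v_R/a_R = (1/5)/1 = 0.2000 s
reaction-phase robot travel = 0.2000·0.0400 = 0.0080 m
braking distance = 0.2000²/(2·1.0000) = 0.0200 m
human closes 1.4000·0.2400 = 0.3360 m
C+Z_d+Z_r = 0.2500+0.0100+0.0050 = 0.2650 m
sum ≈ 0.0080+0.0200+0.3360+0.2650 ≈ 0.6290 m = S ✓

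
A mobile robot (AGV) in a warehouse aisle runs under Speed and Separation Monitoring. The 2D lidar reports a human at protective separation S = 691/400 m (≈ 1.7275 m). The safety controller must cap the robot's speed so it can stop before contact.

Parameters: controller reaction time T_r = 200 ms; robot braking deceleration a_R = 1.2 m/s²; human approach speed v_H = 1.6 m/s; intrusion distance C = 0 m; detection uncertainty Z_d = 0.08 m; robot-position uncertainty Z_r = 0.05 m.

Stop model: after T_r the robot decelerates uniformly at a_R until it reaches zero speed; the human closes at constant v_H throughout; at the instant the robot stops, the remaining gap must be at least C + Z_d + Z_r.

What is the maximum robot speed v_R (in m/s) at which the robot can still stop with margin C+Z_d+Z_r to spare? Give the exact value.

at the boundary: (5/12)·v² + (23/15)·v + (-511/400) = 0
  disc = (23/15)² − 4·(5/12)·(-511/400) = 16129/3600 ; √disc = 127/60
  v_R = (−(23/15) + 127/60) / (2·(5/12)) = 7/10 m/s
check:
T_s = v_R/a_R = (7/10)/(6/5) = 0.5833 s
robot covers v_R·T_r = 0.7000·0.2000 = 0.1400 m before braking
braking distance = 0.7000²/(2·1.2000) = 0.2042 m
person approaches 1.6000·(0.2000+0.5833) = 1.2533 m
C+Z_d+Z_r = 0.0000+0.0800+0.0500 = 0.1300 m
sum ≈ 0.1400+0.2042+1.2533+0.1300 ≈ 1.7275 m = S ✓

v_R_max = 7/10 m/s = 0.7000 m/s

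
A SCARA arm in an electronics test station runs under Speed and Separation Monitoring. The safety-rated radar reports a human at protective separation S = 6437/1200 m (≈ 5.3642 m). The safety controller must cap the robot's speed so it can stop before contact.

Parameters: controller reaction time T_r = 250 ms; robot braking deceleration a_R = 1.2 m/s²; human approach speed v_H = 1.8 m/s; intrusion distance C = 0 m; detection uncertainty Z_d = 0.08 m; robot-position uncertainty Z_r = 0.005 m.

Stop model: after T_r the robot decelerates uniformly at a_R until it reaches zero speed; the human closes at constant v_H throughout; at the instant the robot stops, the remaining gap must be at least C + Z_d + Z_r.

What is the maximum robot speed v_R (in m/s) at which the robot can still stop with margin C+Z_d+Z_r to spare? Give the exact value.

v_R_max = 19/10 m/s = 1.9000 m/s

at the boundary: (5/12)·v² + (7/4)·v + (-1159/240) = 0
  disc = (7/4)² − 4·(5/12)·(-1159/240) = 100/9 ; √disc = 10/3
  v_R = (−(7/4) + 10/3) / (2·(5/12)) = 19/10 m/s
check:
stop time T_s = (19/10)/(6/5) = 1.5833 s
robot covers v_R·T_r = 1.9000·0.2500 = 0.4750 m before braking
robot under decel: 1.9000²/(2·1.2000) = 1.5042 m
human over T_r+T_s: 1.8000·(0.2500+1.5833) = 3.3000 m
C+Z_d+Z_r = 0.0000+0.0800+0.0050 = 0.0850 m
sum ≈ 0.4750+1.5042+3.3000+0.0850 ≈ 5.3642 m = S ✓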